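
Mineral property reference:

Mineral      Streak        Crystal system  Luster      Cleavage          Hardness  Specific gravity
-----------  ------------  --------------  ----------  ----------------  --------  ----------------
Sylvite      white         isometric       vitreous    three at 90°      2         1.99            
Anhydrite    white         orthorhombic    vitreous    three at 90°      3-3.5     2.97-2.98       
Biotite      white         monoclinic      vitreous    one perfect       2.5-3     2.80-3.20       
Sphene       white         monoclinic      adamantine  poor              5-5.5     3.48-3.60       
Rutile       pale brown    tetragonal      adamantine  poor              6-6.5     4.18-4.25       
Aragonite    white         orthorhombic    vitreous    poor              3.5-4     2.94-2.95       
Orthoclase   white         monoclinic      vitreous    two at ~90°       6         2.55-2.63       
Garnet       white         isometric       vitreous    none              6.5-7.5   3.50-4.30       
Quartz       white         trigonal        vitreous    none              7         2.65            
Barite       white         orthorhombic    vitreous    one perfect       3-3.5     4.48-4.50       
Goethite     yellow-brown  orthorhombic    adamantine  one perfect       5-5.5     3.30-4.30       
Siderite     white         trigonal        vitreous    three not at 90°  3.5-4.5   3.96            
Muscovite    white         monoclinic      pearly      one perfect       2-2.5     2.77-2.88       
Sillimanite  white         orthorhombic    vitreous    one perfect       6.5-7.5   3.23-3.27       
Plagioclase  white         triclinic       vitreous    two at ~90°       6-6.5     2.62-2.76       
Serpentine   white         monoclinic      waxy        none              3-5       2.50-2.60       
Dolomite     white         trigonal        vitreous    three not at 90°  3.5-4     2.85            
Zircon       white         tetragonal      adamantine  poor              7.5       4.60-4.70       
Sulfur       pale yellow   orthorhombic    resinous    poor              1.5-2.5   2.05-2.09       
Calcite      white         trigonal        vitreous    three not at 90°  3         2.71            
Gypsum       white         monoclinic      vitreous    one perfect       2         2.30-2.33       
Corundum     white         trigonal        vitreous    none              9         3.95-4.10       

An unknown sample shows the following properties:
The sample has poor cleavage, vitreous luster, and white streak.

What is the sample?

Poor cleavage: narrows the field to Sphene, Rutile, Aragonite, Zircon, Sulfur.
Vitreous luster: narrows the field to Aragonite.
White streak: consistent with all remaining minerals.
Only Aragonite satisfies all observations.

Aragonite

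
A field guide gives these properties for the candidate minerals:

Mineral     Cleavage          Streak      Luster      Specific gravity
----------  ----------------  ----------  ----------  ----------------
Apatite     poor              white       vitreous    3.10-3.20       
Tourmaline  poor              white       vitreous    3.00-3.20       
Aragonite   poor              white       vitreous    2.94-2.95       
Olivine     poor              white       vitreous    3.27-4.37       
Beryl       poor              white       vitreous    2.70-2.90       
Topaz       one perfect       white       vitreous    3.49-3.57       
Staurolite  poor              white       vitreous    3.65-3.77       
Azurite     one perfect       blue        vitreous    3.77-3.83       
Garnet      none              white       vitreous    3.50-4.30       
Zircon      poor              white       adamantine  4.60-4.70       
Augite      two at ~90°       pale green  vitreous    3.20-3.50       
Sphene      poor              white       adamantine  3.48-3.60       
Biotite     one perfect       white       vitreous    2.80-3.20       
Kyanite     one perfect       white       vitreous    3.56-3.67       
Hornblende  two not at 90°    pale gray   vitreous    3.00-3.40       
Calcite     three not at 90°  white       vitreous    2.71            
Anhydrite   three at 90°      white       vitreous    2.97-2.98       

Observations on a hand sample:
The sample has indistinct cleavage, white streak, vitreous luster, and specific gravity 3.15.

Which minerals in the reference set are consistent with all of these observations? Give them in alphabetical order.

Indistinct cleavage — leaves Apatite, Tourmaline, Aragonite, Olivine, Beryl, Staurolite, Zircon, Sphene.
White streak — no further eliminations.
Vitreous luster rules out Zircon, Sphene.
Specific gravity 3.15 — Apatite, Tourmaline remain.
Remaining candidates: Apatite, Tourmaline.

Apatite, Tourmaline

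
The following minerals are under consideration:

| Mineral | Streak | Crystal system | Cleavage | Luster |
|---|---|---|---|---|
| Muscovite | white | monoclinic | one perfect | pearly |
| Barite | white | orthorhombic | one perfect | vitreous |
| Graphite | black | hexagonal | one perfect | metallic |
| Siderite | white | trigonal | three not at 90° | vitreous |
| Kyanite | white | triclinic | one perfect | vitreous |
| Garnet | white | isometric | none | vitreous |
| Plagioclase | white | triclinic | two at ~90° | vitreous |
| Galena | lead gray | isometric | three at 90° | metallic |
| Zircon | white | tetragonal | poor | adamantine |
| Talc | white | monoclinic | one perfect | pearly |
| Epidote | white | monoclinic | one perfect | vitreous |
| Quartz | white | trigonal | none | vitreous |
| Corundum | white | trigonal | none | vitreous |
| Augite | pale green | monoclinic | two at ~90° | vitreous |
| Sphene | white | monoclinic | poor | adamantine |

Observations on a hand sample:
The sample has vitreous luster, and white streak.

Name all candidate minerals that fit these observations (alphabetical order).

Vitreous luster rules out Muscovite, Graphite, Galena, Zircon, Talc, Sphene.
White streak rules out Augite.
Consistent with every observation: Barite, Corundum, Epidote, Garnet, Kyanite, Plagioclase, Quartz, Siderite.

Barite, Corundum, Epidote, Garnet, Kyanite, Plagioclase, Quartz, Siderite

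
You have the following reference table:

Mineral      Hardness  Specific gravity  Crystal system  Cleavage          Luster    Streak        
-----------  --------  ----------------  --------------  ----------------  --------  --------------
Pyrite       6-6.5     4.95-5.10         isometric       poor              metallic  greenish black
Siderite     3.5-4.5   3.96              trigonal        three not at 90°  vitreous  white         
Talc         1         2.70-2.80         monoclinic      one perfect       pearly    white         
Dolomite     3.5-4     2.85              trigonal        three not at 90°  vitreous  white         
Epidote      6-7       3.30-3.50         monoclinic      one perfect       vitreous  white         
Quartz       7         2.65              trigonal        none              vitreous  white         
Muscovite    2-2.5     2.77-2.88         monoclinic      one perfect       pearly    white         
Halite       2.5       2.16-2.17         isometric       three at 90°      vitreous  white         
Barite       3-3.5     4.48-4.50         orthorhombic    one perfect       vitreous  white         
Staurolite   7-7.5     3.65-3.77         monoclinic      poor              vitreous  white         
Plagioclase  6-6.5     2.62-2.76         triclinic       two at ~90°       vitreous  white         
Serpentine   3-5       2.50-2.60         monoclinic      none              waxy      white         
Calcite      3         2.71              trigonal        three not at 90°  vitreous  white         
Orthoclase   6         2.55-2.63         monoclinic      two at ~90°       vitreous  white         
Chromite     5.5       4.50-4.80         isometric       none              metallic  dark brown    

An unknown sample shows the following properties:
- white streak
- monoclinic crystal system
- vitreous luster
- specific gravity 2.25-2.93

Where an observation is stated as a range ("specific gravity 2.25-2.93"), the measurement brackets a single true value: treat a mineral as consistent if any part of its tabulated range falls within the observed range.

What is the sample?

White streak eliminates Pyrite, Chromite.
Monoclinic crystal system — leaves Talc, Epidote, Muscovite, Staurolite, Serpentine, Orthoclase.
Vitreous luster excludes Talc, Muscovite, Serpentine.
Specific gravity 2.25-2.93 — leaves Orthoclase.
Only Orthoclase satisfies all observations.

Orthoclase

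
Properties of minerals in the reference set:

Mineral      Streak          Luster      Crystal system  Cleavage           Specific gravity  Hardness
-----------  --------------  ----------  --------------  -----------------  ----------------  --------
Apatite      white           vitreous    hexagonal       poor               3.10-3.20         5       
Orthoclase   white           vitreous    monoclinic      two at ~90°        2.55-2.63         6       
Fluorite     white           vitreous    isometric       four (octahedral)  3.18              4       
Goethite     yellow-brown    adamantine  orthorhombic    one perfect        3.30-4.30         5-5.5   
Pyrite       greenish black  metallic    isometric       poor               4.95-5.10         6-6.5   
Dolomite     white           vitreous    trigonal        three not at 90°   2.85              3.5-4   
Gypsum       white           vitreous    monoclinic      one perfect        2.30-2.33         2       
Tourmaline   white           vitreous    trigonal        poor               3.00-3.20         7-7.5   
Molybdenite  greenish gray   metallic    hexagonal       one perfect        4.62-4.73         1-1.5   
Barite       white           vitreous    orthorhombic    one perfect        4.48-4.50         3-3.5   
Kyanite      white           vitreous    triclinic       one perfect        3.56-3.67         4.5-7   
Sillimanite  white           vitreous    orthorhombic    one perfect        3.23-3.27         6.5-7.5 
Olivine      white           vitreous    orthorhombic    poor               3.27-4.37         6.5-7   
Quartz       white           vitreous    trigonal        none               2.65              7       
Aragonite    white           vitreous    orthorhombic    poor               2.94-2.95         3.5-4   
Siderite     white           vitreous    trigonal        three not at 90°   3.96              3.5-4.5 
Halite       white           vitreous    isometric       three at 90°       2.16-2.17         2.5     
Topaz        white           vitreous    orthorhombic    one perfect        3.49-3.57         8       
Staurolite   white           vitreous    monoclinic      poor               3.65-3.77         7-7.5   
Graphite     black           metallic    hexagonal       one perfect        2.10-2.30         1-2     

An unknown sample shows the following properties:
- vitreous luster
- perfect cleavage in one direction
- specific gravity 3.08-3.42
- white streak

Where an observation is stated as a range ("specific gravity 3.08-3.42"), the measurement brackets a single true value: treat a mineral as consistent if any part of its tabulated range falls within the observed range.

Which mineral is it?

Vitreous luster excludes Goethite, Pyrite, Molybdenite, Graphite.
Perfect cleavage in one direction: only Gypsum, Barite, Kyanite, Sillimanite, Topaz remain.
Specific gravity 3.08-3.42: leaves Sillimanite.
White streak: all remaining candidates fit.
Sillimanite is the sole remaining match.

Sillimanite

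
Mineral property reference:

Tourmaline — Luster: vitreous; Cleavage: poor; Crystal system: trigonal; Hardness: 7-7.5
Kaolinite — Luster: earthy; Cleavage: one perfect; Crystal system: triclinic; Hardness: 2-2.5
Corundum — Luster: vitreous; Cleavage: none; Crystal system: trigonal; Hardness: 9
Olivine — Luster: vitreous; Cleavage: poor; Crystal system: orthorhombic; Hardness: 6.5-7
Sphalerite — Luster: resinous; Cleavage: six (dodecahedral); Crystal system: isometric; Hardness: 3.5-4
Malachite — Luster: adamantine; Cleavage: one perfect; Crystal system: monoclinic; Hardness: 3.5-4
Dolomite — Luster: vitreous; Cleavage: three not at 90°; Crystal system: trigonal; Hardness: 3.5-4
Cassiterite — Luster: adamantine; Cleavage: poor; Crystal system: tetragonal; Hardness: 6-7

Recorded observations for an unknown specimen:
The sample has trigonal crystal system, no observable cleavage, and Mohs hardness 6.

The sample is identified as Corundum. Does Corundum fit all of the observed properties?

Trigonal crystal system — consistent with Corundum (trigonal system).
No observable cleavage — consistent with Corundum (cleavage none).
Mohs hardness 6 — Corundum has hardness 9; inconsistent.
Hardness alone is enough to reject Corundum.

No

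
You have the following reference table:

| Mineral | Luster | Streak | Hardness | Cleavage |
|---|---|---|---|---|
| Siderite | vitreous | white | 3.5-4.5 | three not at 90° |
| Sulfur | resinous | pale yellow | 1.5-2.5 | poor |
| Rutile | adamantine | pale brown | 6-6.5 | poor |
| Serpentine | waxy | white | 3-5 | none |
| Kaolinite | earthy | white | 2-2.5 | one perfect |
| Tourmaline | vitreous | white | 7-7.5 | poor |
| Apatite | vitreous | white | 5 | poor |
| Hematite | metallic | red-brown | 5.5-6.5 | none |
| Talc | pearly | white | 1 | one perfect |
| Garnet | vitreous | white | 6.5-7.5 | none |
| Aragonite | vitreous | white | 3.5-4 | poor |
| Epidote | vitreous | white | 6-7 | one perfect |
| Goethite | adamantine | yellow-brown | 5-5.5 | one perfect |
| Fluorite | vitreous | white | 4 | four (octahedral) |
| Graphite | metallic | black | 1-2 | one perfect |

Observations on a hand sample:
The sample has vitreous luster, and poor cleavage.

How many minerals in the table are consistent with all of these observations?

3

Vitreous luster: narrows the field to Siderite, Tourmaline, Apatite, Garnet, Aragonite, Epidote, Fluorite.
Poor cleavage: narrows the field to Tourmaline, Apatite, Aragonite.
The minerals that satisfy all observations are Apatite, Aragonite, Tourmaline.
That is 3 minerals.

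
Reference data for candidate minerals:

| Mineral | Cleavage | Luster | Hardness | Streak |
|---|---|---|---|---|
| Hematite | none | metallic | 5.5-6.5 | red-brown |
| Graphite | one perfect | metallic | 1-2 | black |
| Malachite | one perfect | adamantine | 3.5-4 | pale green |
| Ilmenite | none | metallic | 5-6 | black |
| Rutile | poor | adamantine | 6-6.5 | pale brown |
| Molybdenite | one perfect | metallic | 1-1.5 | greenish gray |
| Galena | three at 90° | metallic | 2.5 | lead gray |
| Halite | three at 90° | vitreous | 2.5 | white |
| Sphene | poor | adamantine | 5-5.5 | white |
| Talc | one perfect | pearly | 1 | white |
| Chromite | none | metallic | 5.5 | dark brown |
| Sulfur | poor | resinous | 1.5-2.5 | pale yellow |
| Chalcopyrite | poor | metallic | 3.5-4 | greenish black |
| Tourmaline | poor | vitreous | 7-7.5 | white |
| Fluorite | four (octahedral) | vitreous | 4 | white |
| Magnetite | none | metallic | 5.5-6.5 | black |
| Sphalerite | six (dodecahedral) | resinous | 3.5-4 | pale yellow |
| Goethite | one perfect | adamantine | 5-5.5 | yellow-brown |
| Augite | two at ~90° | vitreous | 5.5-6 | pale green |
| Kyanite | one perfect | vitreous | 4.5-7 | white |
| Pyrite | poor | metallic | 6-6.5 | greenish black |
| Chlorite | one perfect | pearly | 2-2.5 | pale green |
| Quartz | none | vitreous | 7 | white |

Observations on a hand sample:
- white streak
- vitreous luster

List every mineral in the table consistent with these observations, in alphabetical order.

Fluorite, Halite, Kyanite, Quartz, Tourmaline

White streak — narrows the field to Halite, Sphene, Talc, Tourmaline, Fluorite, Kyanite, Quartz.
Vitreous luster excludes Sphene, Talc.
Remaining candidates: Fluorite, Halite, Kyanite, Quartz, Tourmaline.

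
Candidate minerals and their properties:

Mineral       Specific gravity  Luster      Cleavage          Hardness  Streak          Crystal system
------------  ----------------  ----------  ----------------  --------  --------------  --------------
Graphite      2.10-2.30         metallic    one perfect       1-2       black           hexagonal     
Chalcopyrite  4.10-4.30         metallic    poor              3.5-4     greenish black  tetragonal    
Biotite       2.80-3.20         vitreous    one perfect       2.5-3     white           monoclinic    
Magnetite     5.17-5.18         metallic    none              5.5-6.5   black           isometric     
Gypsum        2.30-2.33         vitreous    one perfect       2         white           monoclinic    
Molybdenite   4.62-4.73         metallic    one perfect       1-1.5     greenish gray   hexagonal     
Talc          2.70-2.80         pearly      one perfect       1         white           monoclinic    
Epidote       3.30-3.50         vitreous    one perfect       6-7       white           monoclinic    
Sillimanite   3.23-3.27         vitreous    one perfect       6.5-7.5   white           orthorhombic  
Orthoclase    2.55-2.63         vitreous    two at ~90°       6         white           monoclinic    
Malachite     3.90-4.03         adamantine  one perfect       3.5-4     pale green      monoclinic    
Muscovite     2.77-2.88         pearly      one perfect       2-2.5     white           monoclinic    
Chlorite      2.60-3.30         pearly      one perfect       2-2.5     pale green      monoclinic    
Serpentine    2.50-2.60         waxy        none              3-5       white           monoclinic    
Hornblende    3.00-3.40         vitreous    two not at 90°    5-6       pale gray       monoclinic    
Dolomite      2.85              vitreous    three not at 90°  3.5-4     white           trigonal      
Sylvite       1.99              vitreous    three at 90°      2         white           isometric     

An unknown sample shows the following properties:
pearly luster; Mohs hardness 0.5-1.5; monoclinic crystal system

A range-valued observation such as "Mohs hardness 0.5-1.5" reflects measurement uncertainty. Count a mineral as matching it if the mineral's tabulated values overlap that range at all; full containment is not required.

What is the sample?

Talc

Pearly luster: leaves Talc, Muscovite, Chlorite.
Mohs hardness 0.5-1.5: leaves Talc.
Monoclinic crystal system: all remaining candidates fit.
Only Talc satisfies all observations.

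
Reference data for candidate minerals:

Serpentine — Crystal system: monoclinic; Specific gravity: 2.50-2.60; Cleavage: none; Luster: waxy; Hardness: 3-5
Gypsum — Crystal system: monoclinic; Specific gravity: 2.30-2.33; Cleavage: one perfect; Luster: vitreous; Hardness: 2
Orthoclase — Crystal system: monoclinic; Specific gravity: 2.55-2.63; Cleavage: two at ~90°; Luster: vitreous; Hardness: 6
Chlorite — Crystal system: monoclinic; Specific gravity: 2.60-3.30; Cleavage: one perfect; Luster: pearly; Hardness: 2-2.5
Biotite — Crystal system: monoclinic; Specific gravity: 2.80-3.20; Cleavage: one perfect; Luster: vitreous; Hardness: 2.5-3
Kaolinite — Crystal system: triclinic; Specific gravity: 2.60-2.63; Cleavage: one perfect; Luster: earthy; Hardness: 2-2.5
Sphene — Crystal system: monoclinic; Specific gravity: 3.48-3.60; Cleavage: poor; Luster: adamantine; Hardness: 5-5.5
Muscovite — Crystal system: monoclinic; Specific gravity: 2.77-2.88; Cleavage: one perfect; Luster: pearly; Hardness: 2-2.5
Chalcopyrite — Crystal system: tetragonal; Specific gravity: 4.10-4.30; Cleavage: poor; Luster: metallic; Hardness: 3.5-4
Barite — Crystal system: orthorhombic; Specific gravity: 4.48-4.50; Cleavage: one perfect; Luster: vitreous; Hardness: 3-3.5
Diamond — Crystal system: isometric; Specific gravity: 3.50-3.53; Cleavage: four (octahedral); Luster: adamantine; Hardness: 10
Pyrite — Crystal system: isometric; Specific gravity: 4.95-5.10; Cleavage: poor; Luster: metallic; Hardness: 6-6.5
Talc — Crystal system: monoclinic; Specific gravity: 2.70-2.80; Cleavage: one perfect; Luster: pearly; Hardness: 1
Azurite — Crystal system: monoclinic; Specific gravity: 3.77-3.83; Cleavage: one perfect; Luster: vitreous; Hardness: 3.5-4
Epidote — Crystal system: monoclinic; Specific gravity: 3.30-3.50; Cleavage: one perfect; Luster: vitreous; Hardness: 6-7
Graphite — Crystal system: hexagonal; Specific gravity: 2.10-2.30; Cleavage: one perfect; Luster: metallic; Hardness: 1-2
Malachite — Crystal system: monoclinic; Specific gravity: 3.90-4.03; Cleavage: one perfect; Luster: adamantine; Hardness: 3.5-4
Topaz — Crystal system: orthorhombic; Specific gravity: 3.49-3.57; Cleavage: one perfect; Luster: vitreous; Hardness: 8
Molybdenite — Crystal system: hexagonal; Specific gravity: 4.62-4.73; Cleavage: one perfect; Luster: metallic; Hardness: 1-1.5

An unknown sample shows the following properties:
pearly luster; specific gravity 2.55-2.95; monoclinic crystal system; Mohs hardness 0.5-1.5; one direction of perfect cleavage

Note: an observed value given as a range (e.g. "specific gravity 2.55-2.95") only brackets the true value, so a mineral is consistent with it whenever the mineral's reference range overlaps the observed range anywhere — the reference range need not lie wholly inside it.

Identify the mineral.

Talc

Pearly luster: leaves Chlorite, Muscovite, Talc.
Specific gravity 2.55-2.95: no further eliminations.
Monoclinic crystal system: consistent with all remaining minerals.
Mohs hardness 0.5-1.5: Talc remains.
One direction of perfect cleavage: all remaining candidates fit.
Talc is the sole remaining match.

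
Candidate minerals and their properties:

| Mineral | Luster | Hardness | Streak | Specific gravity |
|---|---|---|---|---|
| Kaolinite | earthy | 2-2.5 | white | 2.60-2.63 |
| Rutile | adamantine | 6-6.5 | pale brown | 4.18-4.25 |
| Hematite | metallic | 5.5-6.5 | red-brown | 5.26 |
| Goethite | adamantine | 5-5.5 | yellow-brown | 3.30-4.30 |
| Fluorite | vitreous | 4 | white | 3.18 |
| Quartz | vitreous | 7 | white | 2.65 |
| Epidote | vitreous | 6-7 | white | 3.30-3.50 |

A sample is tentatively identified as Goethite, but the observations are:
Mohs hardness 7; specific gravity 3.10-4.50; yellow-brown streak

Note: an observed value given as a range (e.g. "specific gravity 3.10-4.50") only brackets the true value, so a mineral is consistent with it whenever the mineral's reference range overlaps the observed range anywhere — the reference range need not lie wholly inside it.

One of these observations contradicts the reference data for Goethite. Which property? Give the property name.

Mohs hardness 7: Goethite has hardness 5-5.5 — does not match.
Specific gravity 3.10-4.50: Goethite has SG 3.30-4.30 — within range.
Yellow-brown streak: Goethite has yellow-brown streak — within range.
Everything matches except the hardness.

hardness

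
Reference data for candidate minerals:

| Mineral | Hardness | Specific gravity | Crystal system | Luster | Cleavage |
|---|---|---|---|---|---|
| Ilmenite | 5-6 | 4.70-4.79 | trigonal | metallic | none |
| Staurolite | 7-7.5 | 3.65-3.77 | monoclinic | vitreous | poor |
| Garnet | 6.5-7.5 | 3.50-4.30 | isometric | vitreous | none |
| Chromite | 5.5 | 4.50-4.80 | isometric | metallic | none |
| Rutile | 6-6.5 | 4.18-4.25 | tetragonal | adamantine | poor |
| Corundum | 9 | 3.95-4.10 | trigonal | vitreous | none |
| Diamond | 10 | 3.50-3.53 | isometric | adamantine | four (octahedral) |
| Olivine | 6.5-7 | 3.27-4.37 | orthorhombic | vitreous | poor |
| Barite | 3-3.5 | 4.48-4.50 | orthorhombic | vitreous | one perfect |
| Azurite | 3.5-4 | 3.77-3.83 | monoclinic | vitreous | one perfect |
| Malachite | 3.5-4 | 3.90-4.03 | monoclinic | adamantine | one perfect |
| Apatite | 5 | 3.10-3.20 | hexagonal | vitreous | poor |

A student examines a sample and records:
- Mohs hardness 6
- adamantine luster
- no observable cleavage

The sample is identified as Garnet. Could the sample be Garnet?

Mohs hardness 6 — Garnet has hardness 6.5-7.5; which does not match.
Adamantine luster — Garnet has vitreous luster; which does not match.
No observable cleavage — fits Garnet (cleavage none).
2 of the observed properties are inconsistent with Garnet.

Inconsistent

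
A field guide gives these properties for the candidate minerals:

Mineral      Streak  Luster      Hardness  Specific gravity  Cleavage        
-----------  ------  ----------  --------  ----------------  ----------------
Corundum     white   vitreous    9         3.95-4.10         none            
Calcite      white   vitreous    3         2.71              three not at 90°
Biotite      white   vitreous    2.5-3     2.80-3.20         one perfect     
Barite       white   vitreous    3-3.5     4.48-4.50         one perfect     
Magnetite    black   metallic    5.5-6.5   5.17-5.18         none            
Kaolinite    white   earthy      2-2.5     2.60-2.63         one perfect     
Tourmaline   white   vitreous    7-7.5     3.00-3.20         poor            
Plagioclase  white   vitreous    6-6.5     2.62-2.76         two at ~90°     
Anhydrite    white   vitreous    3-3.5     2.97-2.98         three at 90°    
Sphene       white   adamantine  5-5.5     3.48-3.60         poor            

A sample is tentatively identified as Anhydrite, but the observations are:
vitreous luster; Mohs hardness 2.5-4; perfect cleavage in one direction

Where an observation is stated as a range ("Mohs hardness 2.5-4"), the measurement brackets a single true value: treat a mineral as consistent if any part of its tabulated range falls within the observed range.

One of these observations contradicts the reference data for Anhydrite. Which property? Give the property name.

cleavage

Vitreous luster: Anhydrite has vitreous luster — consistent.
Mohs hardness 2.5-4: Anhydrite has hardness 3-3.5 — consistent.
Perfect cleavage in one direction: Anhydrite has cleavage three at 90° — outside the reference range.
Everything matches except the cleavage.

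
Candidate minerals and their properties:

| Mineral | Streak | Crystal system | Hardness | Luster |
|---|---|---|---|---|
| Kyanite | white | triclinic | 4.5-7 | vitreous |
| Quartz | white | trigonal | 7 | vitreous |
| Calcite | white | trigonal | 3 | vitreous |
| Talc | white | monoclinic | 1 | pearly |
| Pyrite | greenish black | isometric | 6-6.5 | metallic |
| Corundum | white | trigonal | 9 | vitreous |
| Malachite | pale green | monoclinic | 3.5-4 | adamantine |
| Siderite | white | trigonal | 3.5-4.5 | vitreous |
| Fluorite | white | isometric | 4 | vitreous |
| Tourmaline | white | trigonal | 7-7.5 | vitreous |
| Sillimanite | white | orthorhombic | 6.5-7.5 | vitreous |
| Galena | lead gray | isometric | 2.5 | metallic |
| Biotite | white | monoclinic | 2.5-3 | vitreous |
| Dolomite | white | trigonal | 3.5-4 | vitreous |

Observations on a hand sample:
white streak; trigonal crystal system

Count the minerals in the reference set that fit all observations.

White streak excludes Pyrite, Malachite, Galena.
Trigonal crystal system excludes Kyanite, Talc, Fluorite, Sillimanite, Biotite.
The minerals that satisfy all observations are Calcite, Corundum, Dolomite, Quartz, Siderite, Tourmaline.
That is 6 minerals.

6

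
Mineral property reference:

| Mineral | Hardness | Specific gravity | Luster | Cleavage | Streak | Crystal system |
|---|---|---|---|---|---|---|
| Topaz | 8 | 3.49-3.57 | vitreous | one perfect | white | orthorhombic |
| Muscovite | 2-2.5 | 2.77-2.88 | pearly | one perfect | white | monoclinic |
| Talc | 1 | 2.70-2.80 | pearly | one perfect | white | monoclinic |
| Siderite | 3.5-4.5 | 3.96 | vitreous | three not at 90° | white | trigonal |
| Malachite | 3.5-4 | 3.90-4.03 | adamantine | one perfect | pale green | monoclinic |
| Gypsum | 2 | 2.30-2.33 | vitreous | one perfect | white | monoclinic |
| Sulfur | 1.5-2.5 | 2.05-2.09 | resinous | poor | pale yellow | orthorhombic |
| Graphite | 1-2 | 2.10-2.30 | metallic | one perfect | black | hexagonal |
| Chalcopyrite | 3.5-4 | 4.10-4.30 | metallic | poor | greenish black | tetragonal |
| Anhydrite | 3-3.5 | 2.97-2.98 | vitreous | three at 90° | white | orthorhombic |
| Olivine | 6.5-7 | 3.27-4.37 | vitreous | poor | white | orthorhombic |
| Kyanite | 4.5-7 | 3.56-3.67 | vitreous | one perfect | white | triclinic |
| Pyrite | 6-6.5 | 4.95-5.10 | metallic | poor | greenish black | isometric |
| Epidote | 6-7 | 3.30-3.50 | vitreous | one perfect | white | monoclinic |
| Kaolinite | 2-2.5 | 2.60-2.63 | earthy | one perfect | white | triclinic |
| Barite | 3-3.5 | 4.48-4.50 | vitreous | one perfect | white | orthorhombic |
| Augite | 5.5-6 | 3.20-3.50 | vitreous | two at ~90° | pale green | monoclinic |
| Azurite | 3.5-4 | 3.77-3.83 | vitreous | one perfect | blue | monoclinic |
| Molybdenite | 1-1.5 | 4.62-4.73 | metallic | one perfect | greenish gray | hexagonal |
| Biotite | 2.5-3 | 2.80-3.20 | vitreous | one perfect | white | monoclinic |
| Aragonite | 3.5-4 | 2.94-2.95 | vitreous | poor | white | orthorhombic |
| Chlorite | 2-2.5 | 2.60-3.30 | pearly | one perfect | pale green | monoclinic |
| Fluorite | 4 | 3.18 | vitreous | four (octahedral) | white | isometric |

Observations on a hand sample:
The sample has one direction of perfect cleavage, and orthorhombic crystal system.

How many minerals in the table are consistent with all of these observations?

2

One direction of perfect cleavage — leaves Topaz, Muscovite, Talc, Malachite, Gypsum, Graphite, Kyanite, Epidote, Kaolinite, Barite, Azurite, Molybdenite, Biotite, Chlorite.
Orthorhombic crystal system — only Topaz, Barite remain.
Consistent with every observation: Barite, Topaz.
That is 2 minerals.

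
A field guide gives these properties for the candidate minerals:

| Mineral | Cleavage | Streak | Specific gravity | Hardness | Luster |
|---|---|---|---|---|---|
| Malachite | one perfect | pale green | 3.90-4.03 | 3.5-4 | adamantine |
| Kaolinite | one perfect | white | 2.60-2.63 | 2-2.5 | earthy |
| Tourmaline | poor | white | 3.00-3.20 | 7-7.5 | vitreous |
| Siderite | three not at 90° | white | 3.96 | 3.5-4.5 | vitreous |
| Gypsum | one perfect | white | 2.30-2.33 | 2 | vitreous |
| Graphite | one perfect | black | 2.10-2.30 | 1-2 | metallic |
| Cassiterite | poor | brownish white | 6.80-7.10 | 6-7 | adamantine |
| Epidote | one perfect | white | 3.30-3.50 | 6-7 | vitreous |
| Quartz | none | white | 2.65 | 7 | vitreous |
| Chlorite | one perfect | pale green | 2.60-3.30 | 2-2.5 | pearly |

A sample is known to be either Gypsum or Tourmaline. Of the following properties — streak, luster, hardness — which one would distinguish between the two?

Streak: both white — same for both.
Luster: both vitreous — same for both.
Hardness: Gypsum 2, Tourmaline 7-7.5 — distinct.
Of the listed properties, hardness is the one that separates them.

hardness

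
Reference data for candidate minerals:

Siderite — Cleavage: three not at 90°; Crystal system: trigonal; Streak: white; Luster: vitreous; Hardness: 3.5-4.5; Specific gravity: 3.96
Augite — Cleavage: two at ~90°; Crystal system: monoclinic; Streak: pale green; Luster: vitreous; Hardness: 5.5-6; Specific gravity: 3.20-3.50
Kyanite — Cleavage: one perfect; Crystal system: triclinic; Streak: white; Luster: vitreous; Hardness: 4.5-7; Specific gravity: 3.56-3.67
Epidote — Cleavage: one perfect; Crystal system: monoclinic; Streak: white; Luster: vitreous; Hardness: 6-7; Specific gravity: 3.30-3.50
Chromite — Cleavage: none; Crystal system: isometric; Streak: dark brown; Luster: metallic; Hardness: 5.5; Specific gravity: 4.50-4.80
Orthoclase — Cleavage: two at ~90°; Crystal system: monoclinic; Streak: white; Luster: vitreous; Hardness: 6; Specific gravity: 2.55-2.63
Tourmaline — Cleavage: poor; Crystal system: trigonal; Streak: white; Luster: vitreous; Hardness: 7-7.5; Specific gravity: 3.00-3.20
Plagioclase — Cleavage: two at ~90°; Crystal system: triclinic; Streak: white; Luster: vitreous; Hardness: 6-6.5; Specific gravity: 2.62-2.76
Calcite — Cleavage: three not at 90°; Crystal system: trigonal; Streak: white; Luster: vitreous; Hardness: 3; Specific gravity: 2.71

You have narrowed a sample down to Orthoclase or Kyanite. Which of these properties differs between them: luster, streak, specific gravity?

specific gravity

Luster: both vitreous — same for both.
Streak: both white — same for both.
Specific gravity: Orthoclase 2.55-2.63, Kyanite 3.56-3.67 — different.
Only specific gravity differs between Orthoclase and Kyanite among the listed tests.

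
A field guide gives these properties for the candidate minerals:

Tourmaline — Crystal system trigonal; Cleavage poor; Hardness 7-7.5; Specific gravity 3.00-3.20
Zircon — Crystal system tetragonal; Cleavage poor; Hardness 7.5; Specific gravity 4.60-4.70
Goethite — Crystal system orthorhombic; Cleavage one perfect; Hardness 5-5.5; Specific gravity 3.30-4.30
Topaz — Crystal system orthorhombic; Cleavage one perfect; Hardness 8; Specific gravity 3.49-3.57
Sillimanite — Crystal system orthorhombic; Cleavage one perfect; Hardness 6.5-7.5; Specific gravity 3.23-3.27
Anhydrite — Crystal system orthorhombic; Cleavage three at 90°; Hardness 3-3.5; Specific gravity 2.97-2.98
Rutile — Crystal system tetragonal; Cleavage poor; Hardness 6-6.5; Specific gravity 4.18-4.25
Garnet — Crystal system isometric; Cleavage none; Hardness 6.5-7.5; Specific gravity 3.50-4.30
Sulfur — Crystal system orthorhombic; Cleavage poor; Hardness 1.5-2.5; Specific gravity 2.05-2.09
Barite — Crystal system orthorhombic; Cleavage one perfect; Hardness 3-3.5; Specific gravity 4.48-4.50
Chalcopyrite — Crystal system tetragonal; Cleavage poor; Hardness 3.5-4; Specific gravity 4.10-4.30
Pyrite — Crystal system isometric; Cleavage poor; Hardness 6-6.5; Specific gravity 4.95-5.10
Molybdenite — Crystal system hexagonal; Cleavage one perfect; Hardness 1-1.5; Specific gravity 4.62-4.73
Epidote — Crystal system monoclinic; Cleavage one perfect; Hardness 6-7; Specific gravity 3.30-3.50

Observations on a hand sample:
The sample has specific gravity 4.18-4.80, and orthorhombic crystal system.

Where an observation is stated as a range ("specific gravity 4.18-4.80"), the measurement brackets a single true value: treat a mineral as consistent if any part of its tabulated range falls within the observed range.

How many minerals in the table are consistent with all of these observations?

Specific gravity 4.18-4.80: leaves Zircon, Goethite, Rutile, Garnet, Barite, Chalcopyrite, Molybdenite.
Orthorhombic crystal system: leaves Goethite, Barite.
Remaining candidates: Barite, Goethite.
That is 2 minerals.

2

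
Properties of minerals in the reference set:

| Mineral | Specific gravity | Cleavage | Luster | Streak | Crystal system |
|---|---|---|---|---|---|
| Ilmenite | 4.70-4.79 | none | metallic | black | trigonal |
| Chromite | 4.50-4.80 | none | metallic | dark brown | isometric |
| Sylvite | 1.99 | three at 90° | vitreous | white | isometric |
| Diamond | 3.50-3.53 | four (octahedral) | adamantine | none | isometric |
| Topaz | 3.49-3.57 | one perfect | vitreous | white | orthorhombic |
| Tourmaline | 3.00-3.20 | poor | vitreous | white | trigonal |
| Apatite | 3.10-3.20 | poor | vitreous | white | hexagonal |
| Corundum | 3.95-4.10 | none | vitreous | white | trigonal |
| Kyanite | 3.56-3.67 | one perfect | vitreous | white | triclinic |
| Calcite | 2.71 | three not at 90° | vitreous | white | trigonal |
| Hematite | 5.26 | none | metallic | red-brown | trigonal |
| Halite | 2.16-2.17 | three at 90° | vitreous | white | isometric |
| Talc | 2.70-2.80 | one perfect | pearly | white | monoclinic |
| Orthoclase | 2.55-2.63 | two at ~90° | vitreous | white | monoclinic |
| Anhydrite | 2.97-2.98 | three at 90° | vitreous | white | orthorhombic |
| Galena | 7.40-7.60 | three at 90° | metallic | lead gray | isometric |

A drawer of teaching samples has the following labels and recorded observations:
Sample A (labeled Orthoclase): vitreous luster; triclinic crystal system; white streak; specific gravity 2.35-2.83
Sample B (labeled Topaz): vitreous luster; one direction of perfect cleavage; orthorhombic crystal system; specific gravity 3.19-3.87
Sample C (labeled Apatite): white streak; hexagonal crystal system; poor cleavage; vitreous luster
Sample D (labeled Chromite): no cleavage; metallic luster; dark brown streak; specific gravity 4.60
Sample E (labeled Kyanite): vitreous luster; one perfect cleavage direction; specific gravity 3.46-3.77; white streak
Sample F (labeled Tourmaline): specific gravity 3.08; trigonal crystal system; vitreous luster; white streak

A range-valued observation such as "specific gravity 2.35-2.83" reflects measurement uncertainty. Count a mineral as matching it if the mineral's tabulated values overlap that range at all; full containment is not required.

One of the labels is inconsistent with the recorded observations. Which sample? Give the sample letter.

Sample A: Orthoclase has monoclinic system, but the record shows triclinic crystal system — this label is wrong.
Sample B: nothing contradicts Topaz.
Sample C: nothing contradicts Apatite.
Sample D: nothing contradicts Chromite.
Sample E: nothing contradicts Kyanite.
Sample F: nothing contradicts Tourmaline.
The mislabeled specimen is A.

A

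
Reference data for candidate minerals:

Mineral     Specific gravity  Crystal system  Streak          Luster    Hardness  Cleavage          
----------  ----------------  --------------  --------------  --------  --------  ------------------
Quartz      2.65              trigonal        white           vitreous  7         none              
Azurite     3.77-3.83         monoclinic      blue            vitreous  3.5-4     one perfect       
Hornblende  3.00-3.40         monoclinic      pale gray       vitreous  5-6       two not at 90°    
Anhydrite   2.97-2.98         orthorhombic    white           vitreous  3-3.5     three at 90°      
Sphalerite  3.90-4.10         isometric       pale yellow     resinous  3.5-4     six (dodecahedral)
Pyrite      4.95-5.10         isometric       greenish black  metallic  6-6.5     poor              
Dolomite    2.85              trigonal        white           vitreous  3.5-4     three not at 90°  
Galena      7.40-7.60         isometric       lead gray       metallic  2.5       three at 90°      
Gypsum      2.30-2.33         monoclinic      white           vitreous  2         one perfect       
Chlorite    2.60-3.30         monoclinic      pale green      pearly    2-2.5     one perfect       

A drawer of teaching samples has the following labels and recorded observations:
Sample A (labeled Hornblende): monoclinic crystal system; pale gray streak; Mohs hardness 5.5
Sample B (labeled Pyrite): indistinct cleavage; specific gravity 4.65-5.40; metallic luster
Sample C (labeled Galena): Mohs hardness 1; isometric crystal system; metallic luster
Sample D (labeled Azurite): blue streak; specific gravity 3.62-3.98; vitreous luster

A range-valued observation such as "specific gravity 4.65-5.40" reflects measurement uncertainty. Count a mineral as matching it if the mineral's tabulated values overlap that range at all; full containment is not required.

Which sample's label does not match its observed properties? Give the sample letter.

Sample A: nothing contradicts Hornblende.
Sample B: nothing contradicts Pyrite.
Sample C: Mohs hardness 1 is outside the reference for Galena (hardness 2.5) — mislabeled.
Sample D: nothing contradicts Azurite.
Sample C is the mislabeled one.

C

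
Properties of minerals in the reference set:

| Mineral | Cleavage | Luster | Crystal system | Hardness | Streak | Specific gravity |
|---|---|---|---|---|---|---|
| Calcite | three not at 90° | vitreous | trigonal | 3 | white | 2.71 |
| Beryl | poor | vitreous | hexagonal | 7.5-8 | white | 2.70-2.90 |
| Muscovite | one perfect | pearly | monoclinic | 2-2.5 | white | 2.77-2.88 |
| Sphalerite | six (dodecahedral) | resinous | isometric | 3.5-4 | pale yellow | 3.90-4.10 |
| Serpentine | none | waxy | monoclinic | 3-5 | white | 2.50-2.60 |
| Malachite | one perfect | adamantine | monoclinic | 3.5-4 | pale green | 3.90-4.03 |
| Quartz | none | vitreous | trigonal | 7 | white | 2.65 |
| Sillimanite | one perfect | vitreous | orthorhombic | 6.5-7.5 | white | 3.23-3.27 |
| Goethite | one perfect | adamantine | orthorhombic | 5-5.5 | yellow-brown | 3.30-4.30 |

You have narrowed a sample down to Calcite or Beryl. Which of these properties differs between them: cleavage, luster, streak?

cleavage

Cleavage: Calcite three not at 90°, Beryl poor — distinct.
Luster: both vitreous — no difference.
Streak: both white — no difference.
Of the listed properties, cleavage is the one that separates them.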